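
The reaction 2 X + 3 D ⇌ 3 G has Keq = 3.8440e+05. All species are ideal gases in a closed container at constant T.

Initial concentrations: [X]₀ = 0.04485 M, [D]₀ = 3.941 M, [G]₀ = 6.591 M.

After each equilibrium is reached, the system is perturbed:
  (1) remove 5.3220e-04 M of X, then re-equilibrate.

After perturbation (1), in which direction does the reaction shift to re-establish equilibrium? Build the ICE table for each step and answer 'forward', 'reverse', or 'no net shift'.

Direction: reverse

Q₀ = 2325 vs Keq = 3.8440e+05 ⇒ Q<K, forward
Step 1:
                   X          D          G
  Initial    0.04485      3.941      6.591
  Change    -0.04123   -0.06184    0.06184
  Equil     0.003623      3.879      6.653
  solve Keq expr → x = 0.02061; check Q = 3.8440e+05
Then remove 5.3220e-04 M of X.
Step 2:
                   X          D          G
  Initial    0.00309      3.879      6.653
  Change  5.3044e-04 7.9565e-04 -7.9565e-04
  Equil     0.003621       3.88      6.652
  solve Keq expr → x = -2.6522e-04; check Q = 3.8440e+05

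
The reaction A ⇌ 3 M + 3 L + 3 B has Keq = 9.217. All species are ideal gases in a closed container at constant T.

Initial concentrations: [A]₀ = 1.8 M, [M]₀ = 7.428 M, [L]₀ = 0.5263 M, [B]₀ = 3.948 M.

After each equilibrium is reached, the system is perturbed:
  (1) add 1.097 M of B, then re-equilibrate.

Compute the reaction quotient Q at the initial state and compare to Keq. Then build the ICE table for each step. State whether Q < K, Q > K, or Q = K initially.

Q₀ = 2043; Q > K (proceeds reverse)

Q₀ = 2043 vs Keq = 9.217 ⇒ Q>K, reverse
Step 1:
                  A         M         L         B
  init          1.8     7.428    0.5263     3.948
  Δ          0.1402   -0.4205   -0.4205   -0.4205
  eq           1.94     7.007    0.1058     3.527
  solve Keq expr → x = -0.1402; check Q = 9.217
Then add 1.097 M of B.
Step 2:
                  A         M         L         B
  init         1.94     7.007    0.1058     4.624
  Δ        0.008091  -0.02427  -0.02427  -0.02427
  eq          1.948     6.983   0.08152       4.6
  solve Keq expr → x = -0.008091; check Q = 9.217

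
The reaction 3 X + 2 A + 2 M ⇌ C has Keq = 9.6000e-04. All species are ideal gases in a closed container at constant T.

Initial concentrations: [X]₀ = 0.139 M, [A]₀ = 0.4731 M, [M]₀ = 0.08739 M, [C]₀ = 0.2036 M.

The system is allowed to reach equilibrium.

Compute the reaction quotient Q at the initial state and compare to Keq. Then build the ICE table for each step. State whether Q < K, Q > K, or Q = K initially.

Q₀ = 4.4351e+04; Q > K (proceeds reverse)

Q₀ = 4.4351e+04 vs Keq = 9.6000e-04 ⇒ Q>K, reverse
Step 1:
                    X           A           M           C
  Initial       0.139      0.4731     0.08739      0.2036
  Change       0.6106       0.407       0.407     -0.2035
  Equil        0.7496      0.8801      0.4944  7.6567e-05
  solve Keq expr → x = -0.2035; check Q = 9.6000e-04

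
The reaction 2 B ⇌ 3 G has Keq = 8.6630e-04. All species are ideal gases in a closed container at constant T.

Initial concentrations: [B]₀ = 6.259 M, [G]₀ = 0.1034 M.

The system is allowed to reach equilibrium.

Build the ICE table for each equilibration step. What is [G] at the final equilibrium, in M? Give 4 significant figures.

Q₀ = 2.8220e-05 vs Keq = 8.6630e-04 ⇒ Q<K, forward
Step 1:
                    B           G
  Initial       6.259      0.1034
  Change      -0.1436      0.2154
  Equil         6.115      0.3188
  solve Keq expr → x = 0.0718; check Q = 8.6630e-04

[G]_eq = 0.3188 M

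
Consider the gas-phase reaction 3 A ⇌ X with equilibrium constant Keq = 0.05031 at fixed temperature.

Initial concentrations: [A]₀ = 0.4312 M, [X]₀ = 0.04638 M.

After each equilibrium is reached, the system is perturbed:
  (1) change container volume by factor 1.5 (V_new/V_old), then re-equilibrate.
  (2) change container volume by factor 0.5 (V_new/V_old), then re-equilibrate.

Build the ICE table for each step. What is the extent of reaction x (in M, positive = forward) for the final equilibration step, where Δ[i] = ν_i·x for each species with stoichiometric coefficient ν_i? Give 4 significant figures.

x = 0.01259 M

Q₀ = 0.5785 vs Keq = 0.05031 ⇒ Q>K, reverse
Step 1:
                   A          X
  init        0.4312    0.04638
  Δ           0.1146    -0.0382
  eq          0.5458    0.00818
  solve Keq expr → x = -0.0382; check Q = 0.05031
Then change container volume by factor 1.5 (V_new/V_old).
Step 2:
                   A          X
  init        0.3639   0.005453
  Δ         0.008563  -0.002854
  eq          0.3724   0.002599
  solve Keq expr → x = -0.002854; check Q = 0.05031
Then change container volume by factor 0.5 (V_new/V_old).
Step 3:
                   A          X
  init        0.7449   0.005198
  Δ         -0.03777    0.01259
  eq          0.7071    0.01779
  solve Keq expr → x = 0.01259; check Q = 0.05031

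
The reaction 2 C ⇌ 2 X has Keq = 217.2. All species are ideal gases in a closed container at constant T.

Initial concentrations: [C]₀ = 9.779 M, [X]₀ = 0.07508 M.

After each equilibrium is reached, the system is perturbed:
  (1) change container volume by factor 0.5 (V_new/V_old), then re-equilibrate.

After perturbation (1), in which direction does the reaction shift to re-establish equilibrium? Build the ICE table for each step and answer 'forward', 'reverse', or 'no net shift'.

Direction: no net shift

Q₀ = 5.8947e-05 vs Keq = 217.2 ⇒ Q<K, forward
Step 1:
                  C         X
  Initial     9.779   0.07508
  Change     -9.153     9.153
  Equil      0.6261     9.228
  solve Keq expr → x = 4.576; check Q = 217.2
Then change container volume by factor 0.5 (V_new/V_old).
Step 2:
                  C         X
  Initial     1.252     18.46
  Change          0         0
  Equil       1.252     18.46
  solve Keq expr → x = 0; check Q = 217.2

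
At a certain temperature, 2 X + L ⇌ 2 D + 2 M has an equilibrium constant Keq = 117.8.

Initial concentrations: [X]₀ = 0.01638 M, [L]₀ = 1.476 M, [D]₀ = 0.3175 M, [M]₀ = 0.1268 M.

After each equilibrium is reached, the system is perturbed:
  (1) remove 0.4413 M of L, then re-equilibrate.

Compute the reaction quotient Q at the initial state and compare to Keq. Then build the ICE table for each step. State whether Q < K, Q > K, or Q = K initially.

Q₀ = 4.093; Q < K (proceeds forward)

Q₀ = 4.093 vs Keq = 117.8 ⇒ Q<K, forward
Step 1:
                  X         L         D         M
  I         0.01638     1.476    0.3175    0.1268
  C        -0.01287 -0.006436   0.01287   0.01287
  E        0.003507      1.47    0.3304    0.1397
  solve Keq expr → x = 0.006436; check Q = 117.8
Then remove 0.4413 M of L.
Step 2:
                  X         L         D         M
  I        0.003507     1.028    0.3304    0.1397
  C       6.5689e-04 3.2844e-04 -6.5689e-04 -6.5689e-04
  E        0.004164     1.029    0.3297     0.139
  solve Keq expr → x = -3.2844e-04; check Q = 117.8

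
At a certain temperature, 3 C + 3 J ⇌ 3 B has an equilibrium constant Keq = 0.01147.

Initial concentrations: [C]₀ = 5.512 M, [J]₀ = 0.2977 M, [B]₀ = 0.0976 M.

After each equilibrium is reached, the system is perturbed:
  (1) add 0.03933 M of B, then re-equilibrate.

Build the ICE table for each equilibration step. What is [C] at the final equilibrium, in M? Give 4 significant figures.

Q₀ = 2.1042e-04 vs Keq = 0.01147 ⇒ Q<K, forward
Step 1:
                   C          J          B
  Initial      5.512     0.2977     0.0976
  Change     -0.1193    -0.1193     0.1193
  Equil        5.393     0.1784     0.2169
  solve Keq expr → x = 0.03978; check Q = 0.01147
Then add 0.03933 M of B.
Step 2:
                   C          J          B
  Initial      5.393     0.1784     0.2563
  Change      0.0174     0.0174    -0.0174
  Equil         5.41     0.1958     0.2389
  solve Keq expr → x = -0.0058; check Q = 0.01147

[C]_eq = 5.41 M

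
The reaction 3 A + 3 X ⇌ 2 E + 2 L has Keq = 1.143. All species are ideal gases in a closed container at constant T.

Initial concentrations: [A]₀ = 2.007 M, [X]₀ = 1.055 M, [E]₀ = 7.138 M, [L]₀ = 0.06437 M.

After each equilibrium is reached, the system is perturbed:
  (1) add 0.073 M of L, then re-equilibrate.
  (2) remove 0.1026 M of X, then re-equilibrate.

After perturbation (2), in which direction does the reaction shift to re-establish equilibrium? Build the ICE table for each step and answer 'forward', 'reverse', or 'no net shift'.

Q₀ = 0.02224 vs Keq = 1.143 ⇒ Q<K, forward
Step 1:
                  A         X         E         L
  I           2.007     1.055     7.138   0.06437
  C         -0.2612   -0.2612    0.1741    0.1741
  E           1.746    0.7938     7.312    0.2385
  solve Keq expr → x = 0.08707; check Q = 1.143
Then add 0.073 M of L.
Step 2:
                  A         X         E         L
  I           1.746    0.7938     7.312    0.3115
  C         0.05299   0.05299  -0.03533  -0.03533
  E           1.799    0.8468     7.277    0.2762
  solve Keq expr → x = -0.01766; check Q = 1.143
Then remove 0.1026 M of X.
Step 3:
                  A         X         E         L
  I           1.799    0.7442     7.277    0.2762
  C         0.03581   0.03581  -0.02387  -0.02387
  E           1.835      0.78     7.253    0.2523
  solve Keq expr → x = -0.01194; check Q = 1.143

Direction: reverse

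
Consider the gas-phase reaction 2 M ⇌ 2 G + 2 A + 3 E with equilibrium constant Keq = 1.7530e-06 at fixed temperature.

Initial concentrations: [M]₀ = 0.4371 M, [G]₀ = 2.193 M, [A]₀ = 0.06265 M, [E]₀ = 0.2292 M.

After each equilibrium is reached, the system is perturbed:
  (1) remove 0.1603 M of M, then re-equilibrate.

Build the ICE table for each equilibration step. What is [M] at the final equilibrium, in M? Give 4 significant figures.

Q₀ = 0.00119 vs Keq = 1.7530e-06 ⇒ Q>K, reverse
Step 1:
                   M          G          A          E
  I           0.4371      2.193    0.06265     0.2292
  C          0.05703   -0.05703   -0.05703   -0.08554
  E           0.4941      2.136   0.005625     0.1437
  solve Keq expr → x = -0.02851; check Q = 1.7530e-06
Then remove 0.1603 M of M.
Step 2:
                   M          G          A          E
  I           0.3338      2.136   0.005625     0.1437
  C         0.001698  -0.001698  -0.001698  -0.002548
  E           0.3355      2.134   0.003926     0.1411
  solve Keq expr → x = -8.4922e-04; check Q = 1.7530e-06

[M]_eq = 0.3355 M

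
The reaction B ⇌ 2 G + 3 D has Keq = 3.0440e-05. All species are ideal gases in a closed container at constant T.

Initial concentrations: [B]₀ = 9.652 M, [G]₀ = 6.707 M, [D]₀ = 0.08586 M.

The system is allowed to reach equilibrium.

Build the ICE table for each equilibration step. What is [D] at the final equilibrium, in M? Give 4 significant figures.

[D]_eq = 0.01879 M

Q₀ = 0.00295 vs Keq = 3.0440e-05 ⇒ Q>K, reverse
Step 1:
                  B         G         D
  init        9.652     6.707   0.08586
  Δ         0.02236  -0.04471  -0.06707
  eq          9.674     6.662   0.01879
  solve Keq expr → x = -0.02236; check Q = 3.0440e-05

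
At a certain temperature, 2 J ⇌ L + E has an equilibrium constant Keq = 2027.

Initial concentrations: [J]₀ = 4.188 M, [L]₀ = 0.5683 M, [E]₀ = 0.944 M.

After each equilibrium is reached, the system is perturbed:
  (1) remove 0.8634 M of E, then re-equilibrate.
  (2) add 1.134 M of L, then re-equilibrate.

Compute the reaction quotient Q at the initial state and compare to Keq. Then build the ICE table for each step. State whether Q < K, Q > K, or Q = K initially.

Q₀ = 0.03059; Q < K (proceeds forward)

Q₀ = 0.03059 vs Keq = 2027 ⇒ Q<K, forward
Step 1:
                    J           L           E
  I             4.188      0.5683       0.944
  C            -4.126       2.063       2.063
  E           0.06247       2.631       3.007
  solve Keq expr → x = 2.063; check Q = 2027
Then remove 0.8634 M of E.
Step 2:
                    J           L           E
  I           0.06247       2.631       2.143
  C         -0.009619     0.00481     0.00481
  E           0.05285       2.636       2.148
  solve Keq expr → x = 0.00481; check Q = 2027
Then add 1.134 M of L.
Step 3:
                    J           L           E
  I           0.05285        3.77       2.148
  C           0.01024   -0.005118   -0.005118
  E           0.06309       3.765       2.143
  solve Keq expr → x = -0.005118; check Q = 2027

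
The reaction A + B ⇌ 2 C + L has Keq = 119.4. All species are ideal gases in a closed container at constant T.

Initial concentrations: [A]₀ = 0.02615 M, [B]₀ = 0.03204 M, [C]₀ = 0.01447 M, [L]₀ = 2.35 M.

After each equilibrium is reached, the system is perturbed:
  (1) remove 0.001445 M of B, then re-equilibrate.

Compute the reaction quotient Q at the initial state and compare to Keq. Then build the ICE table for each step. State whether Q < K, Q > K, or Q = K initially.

Q₀ = 0.5873 vs Keq = 119.4 ⇒ Q<K, forward
Step 1:
                    A           B           C           L
  Initial     0.02615     0.03204     0.01447        2.35
  Change     -0.02069    -0.02069     0.04138     0.02069
  Equil      0.005458     0.01135     0.05585       2.371
  solve Keq expr → x = 0.02069; check Q = 119.4
Then remove 0.001445 M of B.
Step 2:
                    A           B           C           L
  Initial    0.005458    0.009903     0.05585       2.371
  Change   3.9079e-04  3.9079e-04 -7.8158e-04 -3.9079e-04
  Equil      0.005849     0.01029     0.05507        2.37
  solve Keq expr → x = -3.9079e-04; check Q = 119.4

Q₀ = 0.5873; Q < K (proceeds forward)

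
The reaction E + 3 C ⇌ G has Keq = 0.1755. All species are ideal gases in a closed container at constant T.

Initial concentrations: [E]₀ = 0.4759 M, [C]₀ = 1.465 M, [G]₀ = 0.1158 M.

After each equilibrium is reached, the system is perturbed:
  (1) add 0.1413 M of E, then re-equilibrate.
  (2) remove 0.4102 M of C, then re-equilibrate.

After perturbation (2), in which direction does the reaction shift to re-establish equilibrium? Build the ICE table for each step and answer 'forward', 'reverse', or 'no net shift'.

Direction: reverse

Q₀ = 0.07739 vs Keq = 0.1755 ⇒ Q<K, forward
Step 1:
                  E         C         G
  I          0.4759     1.465    0.1158
  C        -0.05163   -0.1549   0.05163
  E          0.4243      1.31    0.1674
  solve Keq expr → x = 0.05163; check Q = 0.1755
Then add 0.1413 M of E.
Step 2:
                  E         C         G
  I          0.5656      1.31    0.1674
  C        -0.01986  -0.05958   0.01986
  E          0.5457     1.251    0.1873
  solve Keq expr → x = 0.01986; check Q = 0.1755
Then remove 0.4102 M of C.
Step 3:
                  E         C         G
  I          0.5457    0.8403    0.1873
  C          0.0665    0.1995   -0.0665
  E          0.6122      1.04    0.1208
  solve Keq expr → x = -0.0665; check Q = 0.1755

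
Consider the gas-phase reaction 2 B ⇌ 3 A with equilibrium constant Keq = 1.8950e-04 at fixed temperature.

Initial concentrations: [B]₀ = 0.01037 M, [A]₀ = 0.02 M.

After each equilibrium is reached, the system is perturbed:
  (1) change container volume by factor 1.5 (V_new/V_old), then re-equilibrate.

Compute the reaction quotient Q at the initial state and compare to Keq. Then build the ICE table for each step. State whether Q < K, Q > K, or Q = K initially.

Q₀ = 0.07439; Q > K (proceeds reverse)

Q₀ = 0.07439 vs Keq = 1.8950e-04 ⇒ Q>K, reverse
Step 1:
                  B         A
  I         0.01037      0.02
  C         0.01044  -0.01565
  E         0.02081  0.004345
  solve Keq expr → x = -0.005218; check Q = 1.8950e-04
Then change container volume by factor 1.5 (V_new/V_old).
Step 2:
                  B         A
  I         0.01387  0.002897
  C       -2.5255e-04 3.7883e-04
  E         0.01362  0.003276
  solve Keq expr → x = 1.2628e-04; check Q = 1.8950e-04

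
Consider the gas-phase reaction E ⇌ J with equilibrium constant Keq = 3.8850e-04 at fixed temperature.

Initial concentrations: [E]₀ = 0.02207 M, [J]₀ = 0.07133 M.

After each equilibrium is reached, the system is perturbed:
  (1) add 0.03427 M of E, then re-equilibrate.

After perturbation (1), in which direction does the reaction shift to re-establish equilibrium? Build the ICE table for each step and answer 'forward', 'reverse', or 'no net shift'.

Q₀ = 3.232 vs Keq = 3.8850e-04 ⇒ Q>K, reverse
Step 1:
                    E           J
  init        0.02207     0.07133
  Δ           0.07129    -0.07129
  eq          0.09336  3.6272e-05
  solve Keq expr → x = -0.07129; check Q = 3.8850e-04
Then add 0.03427 M of E.
Step 2:
                    E           J
  init         0.1276  3.6272e-05
  Δ       -1.3309e-05  1.3309e-05
  eq           0.1276  4.9581e-05
  solve Keq expr → x = 1.3309e-05; check Q = 3.8850e-04

Direction: forward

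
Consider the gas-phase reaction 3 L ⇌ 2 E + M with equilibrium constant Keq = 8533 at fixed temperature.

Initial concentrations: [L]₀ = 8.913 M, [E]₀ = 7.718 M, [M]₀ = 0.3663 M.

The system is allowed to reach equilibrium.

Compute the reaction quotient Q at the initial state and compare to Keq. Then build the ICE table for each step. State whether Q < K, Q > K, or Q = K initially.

Q₀ = 0.03082 vs Keq = 8533 ⇒ Q<K, forward
Step 1:
                   L          E          M
  I            8.913      7.718     0.3663
  C           -8.506      5.671      2.835
  E           0.4067      13.39      3.202
  solve Keq expr → x = 2.835; check Q = 8533

Q₀ = 0.03082; Q < K (proceeds forward)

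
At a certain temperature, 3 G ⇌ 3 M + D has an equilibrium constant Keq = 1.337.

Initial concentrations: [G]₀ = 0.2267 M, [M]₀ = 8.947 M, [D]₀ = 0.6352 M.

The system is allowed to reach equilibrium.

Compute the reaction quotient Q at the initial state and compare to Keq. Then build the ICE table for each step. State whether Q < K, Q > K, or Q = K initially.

Q₀ = 3.9047e+04 vs Keq = 1.337 ⇒ Q>K, reverse
Step 1:
                  G         M         D
  init       0.2267     8.947    0.6352
  Δ           1.812    -1.812    -0.604
  eq          2.039     7.135   0.03119
  solve Keq expr → x = -0.604; check Q = 1.337

Q₀ = 3.9047e+04; Q > K (proceeds reverse)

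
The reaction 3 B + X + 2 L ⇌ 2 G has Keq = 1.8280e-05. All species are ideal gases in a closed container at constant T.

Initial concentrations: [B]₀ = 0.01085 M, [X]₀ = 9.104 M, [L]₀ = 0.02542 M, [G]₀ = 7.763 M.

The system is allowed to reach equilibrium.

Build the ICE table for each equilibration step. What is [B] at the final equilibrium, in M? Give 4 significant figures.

[B]_eq = 8.517 M

Q₀ = 8.0202e+09 vs Keq = 1.8280e-05 ⇒ Q>K, reverse
Step 1:
                   B          X          L          G
  init       0.01085      9.104    0.02542      7.763
  Δ            8.507      2.836      5.671     -5.671
  eq           8.517      11.94      5.696      2.092
  solve Keq expr → x = -2.836; check Q = 1.8280e-05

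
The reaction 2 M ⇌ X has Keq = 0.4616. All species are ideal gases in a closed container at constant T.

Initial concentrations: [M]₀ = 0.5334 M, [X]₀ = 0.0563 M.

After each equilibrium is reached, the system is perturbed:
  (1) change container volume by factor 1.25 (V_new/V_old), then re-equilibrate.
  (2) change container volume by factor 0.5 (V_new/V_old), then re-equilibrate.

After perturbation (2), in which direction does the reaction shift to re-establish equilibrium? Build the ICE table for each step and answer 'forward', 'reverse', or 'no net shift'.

Direction: forward

Q₀ = 0.1979 vs Keq = 0.4616 ⇒ Q<K, forward
Step 1:
                  M         X
  I          0.5334    0.0563
  C        -0.07847   0.03923
  E          0.4549   0.09553
  solve Keq expr → x = 0.03923; check Q = 0.4616
Then change container volume by factor 1.25 (V_new/V_old).
Step 2:
                  M         X
  I          0.3639   0.07643
  C          0.0181 -0.009052
  E           0.382   0.06738
  solve Keq expr → x = -0.009052; check Q = 0.4616
Then change container volume by factor 0.5 (V_new/V_old).
Step 3:
                  M         X
  I          0.7641    0.1348
  C          -0.117   0.05852
  E          0.6471    0.1933
  solve Keq expr → x = 0.05852; check Q = 0.4616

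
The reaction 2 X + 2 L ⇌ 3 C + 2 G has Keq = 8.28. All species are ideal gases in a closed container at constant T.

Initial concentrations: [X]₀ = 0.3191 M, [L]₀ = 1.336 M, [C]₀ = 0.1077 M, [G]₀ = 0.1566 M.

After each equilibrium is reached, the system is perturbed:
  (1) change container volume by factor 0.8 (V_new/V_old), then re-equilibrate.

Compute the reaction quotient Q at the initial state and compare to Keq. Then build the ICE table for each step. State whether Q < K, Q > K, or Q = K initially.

Q₀ = 1.6856e-04 vs Keq = 8.28 ⇒ Q<K, forward
Step 1:
                  X         L         C         G
  Initial    0.3191     1.336    0.1077    0.1566
  Change    -0.2686   -0.2686    0.4029    0.2686
  Equil     0.05051     1.067    0.5106    0.4252
  solve Keq expr → x = 0.1343; check Q = 8.28
Then change container volume by factor 0.8 (V_new/V_old).
Step 2:
                  X         L         C         G
  Initial   0.06313     1.334    0.6382    0.5315
  Change   0.005212  0.005212 -0.007818 -0.005212
  Equil     0.06835     1.339    0.6304    0.5263
  solve Keq expr → x = -0.002606; check Q = 8.28

Q₀ = 1.6856e-04; Q < K (proceeds forward)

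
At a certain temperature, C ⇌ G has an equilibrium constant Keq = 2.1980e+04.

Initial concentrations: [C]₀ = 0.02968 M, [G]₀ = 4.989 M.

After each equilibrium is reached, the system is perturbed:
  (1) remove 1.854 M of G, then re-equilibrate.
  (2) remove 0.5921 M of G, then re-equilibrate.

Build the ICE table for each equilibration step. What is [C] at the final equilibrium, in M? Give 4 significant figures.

Q₀ = 168.1 vs Keq = 2.1980e+04 ⇒ Q<K, forward
Step 1:
                    C           G
  init        0.02968       4.989
  Δ          -0.02945     0.02945
  eq       2.2832e-04       5.018
  solve Keq expr → x = 0.02945; check Q = 2.1980e+04
Then remove 1.854 M of G.
Step 2:
                    C           G
  init     2.2832e-04       3.164
  Δ       -8.4346e-05  8.4346e-05
  eq       1.4397e-04       3.165
  solve Keq expr → x = 8.4346e-05; check Q = 2.1980e+04
Then remove 0.5921 M of G.
Step 3:
                    C           G
  init     1.4397e-04       2.572
  Δ       -2.6937e-05  2.6937e-05
  eq       1.1704e-04       2.572
  solve Keq expr → x = 2.6937e-05; check Q = 2.1980e+04

[C]_eq = 1.1704e-04 M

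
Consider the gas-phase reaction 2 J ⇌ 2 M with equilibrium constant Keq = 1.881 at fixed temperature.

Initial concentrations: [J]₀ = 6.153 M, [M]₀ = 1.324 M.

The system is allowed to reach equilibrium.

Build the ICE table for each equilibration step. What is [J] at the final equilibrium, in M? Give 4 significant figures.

[J]_eq = 3.153 M

Q₀ = 0.0463 vs Keq = 1.881 ⇒ Q<K, forward
Step 1:
                    J           M
  init          6.153       1.324
  Δ                -3           3
  eq            3.153       4.324
  solve Keq expr → x = 1.5; check Q = 1.881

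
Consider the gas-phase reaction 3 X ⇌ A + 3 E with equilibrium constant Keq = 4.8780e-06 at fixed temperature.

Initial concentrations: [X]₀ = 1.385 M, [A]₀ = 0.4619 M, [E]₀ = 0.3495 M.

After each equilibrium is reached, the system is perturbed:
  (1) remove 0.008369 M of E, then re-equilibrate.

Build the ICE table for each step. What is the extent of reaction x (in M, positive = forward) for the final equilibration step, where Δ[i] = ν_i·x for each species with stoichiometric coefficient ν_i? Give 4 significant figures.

x = 0.002692 M

Q₀ = 0.007422 vs Keq = 4.8780e-06 ⇒ Q>K, reverse
Step 1:
                   X          A          E
  I            1.385     0.4619     0.3495
  C           0.3091     -0.103    -0.3091
  E            1.694     0.3589    0.04043
  solve Keq expr → x = -0.103; check Q = 4.8780e-06
Then remove 0.008369 M of E.
Step 2:
                   X          A          E
  I            1.694     0.3589    0.03206
  C        -0.008076   0.002692   0.008076
  E            1.686     0.3616    0.04014
  solve Keq expr → x = 0.002692; check Q = 4.8780e-06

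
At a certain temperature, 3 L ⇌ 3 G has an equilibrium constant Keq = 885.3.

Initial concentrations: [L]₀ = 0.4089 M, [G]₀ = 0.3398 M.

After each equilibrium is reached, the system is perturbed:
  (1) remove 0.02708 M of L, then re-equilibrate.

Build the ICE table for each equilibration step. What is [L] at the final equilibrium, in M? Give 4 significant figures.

[L]_eq = 0.06806 M

Q₀ = 0.5739 vs Keq = 885.3 ⇒ Q<K, forward
Step 1:
                   L          G
  I           0.4089     0.3398
  C          -0.3383     0.3383
  E          0.07062     0.6781
  solve Keq expr → x = 0.1128; check Q = 885.3
Then remove 0.02708 M of L.
Step 2:
                   L          G
  I          0.04354     0.6781
  C          0.02453   -0.02453
  E          0.06806     0.6536
  solve Keq expr → x = -0.008175; check Q = 885.3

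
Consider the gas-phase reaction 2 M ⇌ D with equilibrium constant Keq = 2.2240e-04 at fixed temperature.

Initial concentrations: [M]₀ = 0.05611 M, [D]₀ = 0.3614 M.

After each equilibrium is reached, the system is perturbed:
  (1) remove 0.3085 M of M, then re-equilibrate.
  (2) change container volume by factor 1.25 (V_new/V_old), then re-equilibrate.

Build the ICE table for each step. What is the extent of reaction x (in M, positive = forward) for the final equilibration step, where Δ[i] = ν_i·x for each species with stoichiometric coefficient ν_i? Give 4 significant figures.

Q₀ = 114.8 vs Keq = 2.2240e-04 ⇒ Q>K, reverse
Step 1:
                   M          D
  init       0.05611     0.3614
  Δ           0.7225    -0.3613
  eq          0.7786 1.3484e-04
  solve Keq expr → x = -0.3613; check Q = 2.2240e-04
Then remove 0.3085 M of M.
Step 2:
                   M          D
  init        0.4701 1.3484e-04
  Δ       1.7129e-04 -8.5644e-05
  eq          0.4703 4.9193e-05
  solve Keq expr → x = -8.5644e-05; check Q = 2.2240e-04
Then change container volume by factor 1.25 (V_new/V_old).
Step 3:
                   M          D
  init        0.3762 3.9355e-05
  Δ       1.5737e-05 -7.8683e-06
  eq          0.3763 3.1486e-05
  solve Keq expr → x = -7.8683e-06; check Q = 2.2240e-04

x = -7.8683e-06 M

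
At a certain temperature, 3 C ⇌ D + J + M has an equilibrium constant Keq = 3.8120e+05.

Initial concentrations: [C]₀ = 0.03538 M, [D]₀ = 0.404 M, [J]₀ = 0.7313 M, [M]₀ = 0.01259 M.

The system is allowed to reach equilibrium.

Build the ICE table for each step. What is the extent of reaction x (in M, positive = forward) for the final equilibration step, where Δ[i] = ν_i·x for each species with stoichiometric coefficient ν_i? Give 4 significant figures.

x = 0.0109 M

Q₀ = 83.99 vs Keq = 3.8120e+05 ⇒ Q<K, forward
Step 1:
                   C          D          J          M
  Initial    0.03538      0.404     0.7313    0.01259
  Change    -0.03271     0.0109     0.0109     0.0109
  Equil     0.002667     0.4149     0.7422    0.02349
  solve Keq expr → x = 0.0109; check Q = 3.8120e+05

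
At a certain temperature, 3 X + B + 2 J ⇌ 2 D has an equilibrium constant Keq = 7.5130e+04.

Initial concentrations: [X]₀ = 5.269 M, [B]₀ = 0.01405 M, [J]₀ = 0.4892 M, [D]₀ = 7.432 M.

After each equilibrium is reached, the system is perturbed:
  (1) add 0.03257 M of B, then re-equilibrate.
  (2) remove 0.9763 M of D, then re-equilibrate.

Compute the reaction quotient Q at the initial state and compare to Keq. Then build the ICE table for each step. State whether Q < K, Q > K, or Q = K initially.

Q₀ = 112.3; Q < K (proceeds forward)

Q₀ = 112.3 vs Keq = 7.5130e+04 ⇒ Q<K, forward
Step 1:
                  X         B         J         D
  I           5.269   0.01405    0.4892     7.432
  C        -0.04208  -0.01403  -0.02805   0.02805
  E           5.227 2.4392e-05    0.4611      7.46
  solve Keq expr → x = 0.01403; check Q = 7.5130e+04
Then add 0.03257 M of B.
Step 2:
                  X         B         J         D
  I           5.227   0.03259    0.4611      7.46
  C        -0.09768  -0.03256  -0.06512   0.06512
  E           5.129 3.5612e-05     0.396     7.525
  solve Keq expr → x = 0.03256; check Q = 7.5130e+04
Then remove 0.9763 M of D.
Step 3:
                  X         B         J         D
  I           5.129 3.5612e-05     0.396     6.549
  C       -2.5915e-05 -8.6382e-06 -1.7276e-05 1.7276e-05
  E           5.129 2.6974e-05     0.396     6.549
  solve Keq expr → x = 8.6382e-06; check Q = 7.5130e+04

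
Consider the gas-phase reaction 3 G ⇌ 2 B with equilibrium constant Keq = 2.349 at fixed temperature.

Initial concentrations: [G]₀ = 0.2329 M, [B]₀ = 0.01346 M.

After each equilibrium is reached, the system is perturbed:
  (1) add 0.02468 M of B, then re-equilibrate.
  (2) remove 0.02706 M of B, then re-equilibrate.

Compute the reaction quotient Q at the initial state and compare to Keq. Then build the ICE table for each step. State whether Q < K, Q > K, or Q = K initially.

Q₀ = 0.01434 vs Keq = 2.349 ⇒ Q<K, forward
Step 1:
                    G           B
  init         0.2329     0.01346
  Δ          -0.09611     0.06408
  eq           0.1368     0.07754
  solve Keq expr → x = 0.03204; check Q = 2.349
Then add 0.02468 M of B.
Step 2:
                    G           B
  init         0.1368      0.1022
  Δ           0.01601    -0.01067
  eq           0.1528     0.09154
  solve Keq expr → x = -0.005337; check Q = 2.349
Then remove 0.02706 M of B.
Step 3:
                    G           B
  init         0.1528     0.06448
  Δ          -0.01758     0.01172
  eq           0.1352      0.0762
  solve Keq expr → x = 0.005861; check Q = 2.349

Q₀ = 0.01434; Q < K (proceeds forward)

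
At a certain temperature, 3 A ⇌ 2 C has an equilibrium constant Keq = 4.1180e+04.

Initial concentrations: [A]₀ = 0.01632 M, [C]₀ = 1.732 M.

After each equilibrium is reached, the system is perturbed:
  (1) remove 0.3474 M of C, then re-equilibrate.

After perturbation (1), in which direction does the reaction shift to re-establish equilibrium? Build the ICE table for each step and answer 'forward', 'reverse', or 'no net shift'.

Q₀ = 6.9014e+05 vs Keq = 4.1180e+04 ⇒ Q>K, reverse
Step 1:
                    A           C
  Initial     0.01632       1.732
  Change      0.02517    -0.01678
  Equil       0.04149       1.715
  solve Keq expr → x = -0.008391; check Q = 4.1180e+04
Then remove 0.3474 M of C.
Step 2:
                    A           C
  Initial     0.04149       1.368
  Change    -0.005745     0.00383
  Equil       0.03575       1.372
  solve Keq expr → x = 0.001915; check Q = 4.1180e+04

Direction: forward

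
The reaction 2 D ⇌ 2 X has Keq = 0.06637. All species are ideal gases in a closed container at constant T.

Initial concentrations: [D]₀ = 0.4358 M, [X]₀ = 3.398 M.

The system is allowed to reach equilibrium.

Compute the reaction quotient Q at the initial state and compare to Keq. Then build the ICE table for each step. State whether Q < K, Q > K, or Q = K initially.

Q₀ = 60.8 vs Keq = 0.06637 ⇒ Q>K, reverse
Step 1:
                    D           X
  Initial      0.4358       3.398
  Change        2.613      -2.613
  Equil         3.048      0.7854
  solve Keq expr → x = -1.306; check Q = 0.06637

Q₀ = 60.8; Q > K (proceeds reverse)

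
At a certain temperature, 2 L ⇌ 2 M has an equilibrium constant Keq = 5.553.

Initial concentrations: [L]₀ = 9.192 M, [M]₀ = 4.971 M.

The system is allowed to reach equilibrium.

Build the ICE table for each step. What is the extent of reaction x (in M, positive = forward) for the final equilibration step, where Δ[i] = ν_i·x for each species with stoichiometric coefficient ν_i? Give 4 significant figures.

x = 2.486 M

Q₀ = 0.2925 vs Keq = 5.553 ⇒ Q<K, forward
Step 1:
                    L           M
  I             9.192       4.971
  C            -4.972       4.972
  E              4.22       9.943
  solve Keq expr → x = 2.486; check Q = 5.553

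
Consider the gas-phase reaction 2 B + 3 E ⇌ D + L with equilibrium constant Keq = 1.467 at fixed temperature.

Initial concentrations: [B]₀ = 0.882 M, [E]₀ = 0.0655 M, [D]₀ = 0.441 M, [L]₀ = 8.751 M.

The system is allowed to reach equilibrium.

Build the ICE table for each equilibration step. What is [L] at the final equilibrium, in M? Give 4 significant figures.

[L]_eq = 8.498 M

Q₀ = 1.7654e+04 vs Keq = 1.467 ⇒ Q>K, reverse
Step 1:
                    B           E           D           L
  I             0.882      0.0655       0.441       8.751
  C            0.5069      0.7603     -0.2534     -0.2534
  E             1.389      0.8258      0.1876       8.498
  solve Keq expr → x = -0.2534; check Q = 1.467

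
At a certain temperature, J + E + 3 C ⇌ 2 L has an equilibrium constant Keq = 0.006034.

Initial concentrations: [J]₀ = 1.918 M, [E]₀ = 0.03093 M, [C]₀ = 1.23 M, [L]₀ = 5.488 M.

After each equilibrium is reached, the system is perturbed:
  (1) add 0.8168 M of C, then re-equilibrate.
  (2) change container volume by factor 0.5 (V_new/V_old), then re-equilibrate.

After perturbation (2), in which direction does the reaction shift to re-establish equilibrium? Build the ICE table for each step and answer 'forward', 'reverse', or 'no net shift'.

Direction: forward

Q₀ = 272.8 vs Keq = 0.006034 ⇒ Q>K, reverse
Step 1:
                    J           E           C           L
  Initial       1.918     0.03093        1.23       5.488
  Change         1.51        1.51        4.53       -3.02
  Equil         3.428       1.541        5.76       2.468
  solve Keq expr → x = -1.51; check Q = 0.006034
Then add 0.8168 M of C.
Step 2:
                    J           E           C           L
  Initial       3.428       1.541       6.577       2.468
  Change      -0.1013     -0.1013      -0.304      0.2027
  Equil         3.327        1.44       6.273       2.671
  solve Keq expr → x = 0.1013; check Q = 0.006034
Then change container volume by factor 0.5 (V_new/V_old).
Step 3:
                    J           E           C           L
  Initial       6.653       2.879       12.55       5.341
  Change       -1.015      -1.015      -3.046       2.031
  Equil         5.638       1.864       9.499       7.372
  solve Keq expr → x = 1.015; check Q = 0.006034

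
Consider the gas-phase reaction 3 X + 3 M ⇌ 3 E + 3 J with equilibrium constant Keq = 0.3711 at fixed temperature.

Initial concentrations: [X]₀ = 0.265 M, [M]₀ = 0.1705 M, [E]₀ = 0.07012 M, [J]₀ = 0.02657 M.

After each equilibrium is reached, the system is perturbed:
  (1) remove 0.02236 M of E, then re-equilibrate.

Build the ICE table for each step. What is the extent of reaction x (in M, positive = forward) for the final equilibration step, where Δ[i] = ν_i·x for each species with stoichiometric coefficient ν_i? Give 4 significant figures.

x = 0.0017 M

Q₀ = 7.0112e-05 vs Keq = 0.3711 ⇒ Q<K, forward
Step 1:
                   X          M          E          J
  I            0.265     0.1705    0.07012    0.02657
  C         -0.07123   -0.07123    0.07123    0.07123
  E           0.1938    0.09927     0.1413     0.0978
  solve Keq expr → x = 0.02374; check Q = 0.3711
Then remove 0.02236 M of E.
Step 2:
                   X          M          E          J
  I           0.1938    0.09927      0.119     0.0978
  C          -0.0051    -0.0051     0.0051     0.0051
  E           0.1887    0.09417     0.1241     0.1029
  solve Keq expr → x = 0.0017; check Q = 0.3711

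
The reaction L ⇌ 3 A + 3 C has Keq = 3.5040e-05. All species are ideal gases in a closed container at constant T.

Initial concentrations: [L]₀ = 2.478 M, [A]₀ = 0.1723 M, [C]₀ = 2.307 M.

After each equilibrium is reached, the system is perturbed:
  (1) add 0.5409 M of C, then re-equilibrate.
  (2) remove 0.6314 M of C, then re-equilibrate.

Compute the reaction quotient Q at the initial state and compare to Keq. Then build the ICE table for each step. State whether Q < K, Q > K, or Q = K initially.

Q₀ = 0.02535; Q > K (proceeds reverse)

Q₀ = 0.02535 vs Keq = 3.5040e-05 ⇒ Q>K, reverse
Step 1:
                  L         A         C
  I           2.478    0.1723     2.307
  C         0.05054   -0.1516   -0.1516
  E           2.529   0.02068     2.155
  solve Keq expr → x = -0.05054; check Q = 3.5040e-05
Then add 0.5409 M of C.
Step 2:
                  L         A         C
  I           2.529   0.02068     2.696
  C        0.001374 -0.004121 -0.004121
  E            2.53   0.01656     2.692
  solve Keq expr → x = -0.001374; check Q = 3.5040e-05
Then remove 0.6314 M of C.
Step 3:
                  L         A         C
  I            2.53   0.01656     2.061
  C       -0.001672  0.005017  0.005017
  E           2.528   0.02158     2.066
  solve Keq expr → x = 0.001672; check Q = 3.5040e-05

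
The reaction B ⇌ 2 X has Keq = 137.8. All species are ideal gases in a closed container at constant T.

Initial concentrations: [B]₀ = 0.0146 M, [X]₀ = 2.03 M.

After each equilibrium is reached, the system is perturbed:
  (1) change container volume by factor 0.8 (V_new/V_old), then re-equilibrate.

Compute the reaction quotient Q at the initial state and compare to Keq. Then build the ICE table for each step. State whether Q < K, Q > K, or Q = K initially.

Q₀ = 282.3; Q > K (proceeds reverse)

Q₀ = 282.3 vs Keq = 137.8 ⇒ Q>K, reverse
Step 1:
                   B          X
  I           0.0146       2.03
  C          0.01446   -0.02892
  E          0.02906      2.001
  solve Keq expr → x = -0.01446; check Q = 137.8
Then change container volume by factor 0.8 (V_new/V_old).
Step 2:
                   B          X
  I          0.03632      2.501
  C         0.008468   -0.01694
  E          0.04479      2.484
  solve Keq expr → x = -0.008468; check Q = 137.8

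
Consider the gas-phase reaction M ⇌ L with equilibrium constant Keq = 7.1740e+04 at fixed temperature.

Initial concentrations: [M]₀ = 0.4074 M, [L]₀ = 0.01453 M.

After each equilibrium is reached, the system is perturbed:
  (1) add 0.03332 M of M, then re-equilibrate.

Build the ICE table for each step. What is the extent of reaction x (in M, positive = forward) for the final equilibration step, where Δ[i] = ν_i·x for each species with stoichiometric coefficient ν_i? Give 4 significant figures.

Q₀ = 0.03567 vs Keq = 7.1740e+04 ⇒ Q<K, forward
Step 1:
                   M          L
  Initial     0.4074    0.01453
  Change     -0.4074     0.4074
  Equil   5.8813e-06     0.4219
  solve Keq expr → x = 0.4074; check Q = 7.1740e+04
Then add 0.03332 M of M.
Step 2:
                   M          L
  Initial    0.03333     0.4219
  Change    -0.03332    0.03332
  Equil   6.3457e-06     0.4552
  solve Keq expr → x = 0.03332; check Q = 7.1740e+04

x = 0.03332 M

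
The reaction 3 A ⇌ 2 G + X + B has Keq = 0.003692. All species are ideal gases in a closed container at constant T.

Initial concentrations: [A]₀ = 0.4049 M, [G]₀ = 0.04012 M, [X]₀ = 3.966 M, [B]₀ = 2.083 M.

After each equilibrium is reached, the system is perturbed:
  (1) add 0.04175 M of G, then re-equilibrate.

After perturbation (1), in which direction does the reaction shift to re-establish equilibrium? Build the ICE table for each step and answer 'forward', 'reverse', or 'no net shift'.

Direction: reverse

Q₀ = 0.2003 vs Keq = 0.003692 ⇒ Q>K, reverse
Step 1:
                   A          G          X          B
  I           0.4049    0.04012      3.966      2.083
  C          0.05038   -0.03359   -0.01679   -0.01679
  E           0.4553   0.006534      3.949      2.066
  solve Keq expr → x = -0.01679; check Q = 0.003692
Then add 0.04175 M of G.
Step 2:
                   A          G          X          B
  I           0.4553    0.04828      3.949      2.066
  C          0.06052   -0.04035   -0.02017   -0.02017
  E           0.5158   0.007939      3.929      2.046
  solve Keq expr → x = -0.02017; check Q = 0.003692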